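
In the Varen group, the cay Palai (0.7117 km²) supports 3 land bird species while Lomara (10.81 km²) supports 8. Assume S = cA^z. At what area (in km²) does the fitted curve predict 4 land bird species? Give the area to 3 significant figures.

1.58 km²

z = ln(8/3) / ln(10.81/0.7117) = 0.9808 / 2.7206 = 0.3605
c = 3 / 0.7117^0.3605 = 3 / 0.8846 = 3.391
A = (4/3.391)^(1/0.3605) ⇒ ln A = ln(1.179)/0.3605 = 0.4579
A = e^0.4579 ≈ 1.581 km²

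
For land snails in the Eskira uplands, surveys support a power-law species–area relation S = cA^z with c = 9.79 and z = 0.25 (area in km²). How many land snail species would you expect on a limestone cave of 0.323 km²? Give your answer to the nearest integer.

S = 9.79 × 0.323^0.25
ln S = ln 9.79 + 0.25 × ln 0.323 = 2.2814 + 0.25 × -1.1301 = 1.9988
S = e^1.9988 ≈ 7.38

7 species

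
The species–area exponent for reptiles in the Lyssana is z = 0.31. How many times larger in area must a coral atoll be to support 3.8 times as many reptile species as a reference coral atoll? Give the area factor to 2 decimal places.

(A₂/A₁)^0.31 = 3.8, so A₂/A₁ = 3.8^(1/0.31) = 3.8^3.226
ln(A₂/A₁) = ln 3.8 / 0.31 = 1.3350 / 0.31 = 4.3065
A₂/A₁ = e^4.3065 ≈ 74.18

74.18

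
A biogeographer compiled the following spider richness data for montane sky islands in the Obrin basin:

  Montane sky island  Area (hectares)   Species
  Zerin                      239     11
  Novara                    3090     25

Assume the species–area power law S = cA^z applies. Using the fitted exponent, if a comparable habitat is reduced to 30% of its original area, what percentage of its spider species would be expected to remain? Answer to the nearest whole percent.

z = ln(25/11) / ln(3090/239) = 0.8210 / 2.5595 = 0.3208
S_new/S_old = (A_new/A_old)^z = 0.3^0.3208 = exp(0.3208 × -1.2040) = 0.6796

68%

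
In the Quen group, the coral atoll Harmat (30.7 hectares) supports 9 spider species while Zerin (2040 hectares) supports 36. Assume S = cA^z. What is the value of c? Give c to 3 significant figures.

2.90

z = ln(S₂/S₁) / ln(A₂/A₁) = ln(36/9) / ln(2040/30.7) = 1.3863 / 4.1964 = 0.3303
c = S₁ / A₁^z = 9 / 30.7^0.3303 = 9 / 3.099 = 2.904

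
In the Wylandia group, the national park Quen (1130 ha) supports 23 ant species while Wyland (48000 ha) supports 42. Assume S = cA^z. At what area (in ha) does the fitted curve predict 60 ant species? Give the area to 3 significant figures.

442000 ha

z = ln(42/23) / ln(48000/1130) = 0.6022 / 3.7490 = 0.1606
c = 23 / 1130^0.1606 = 23 / 3.093 = 7.436
A = (60/7.436)^(1/0.1606) ⇒ ln A = ln(8.069)/0.1606 = 12.9995
A = e^12.9995 ≈ 442201 ha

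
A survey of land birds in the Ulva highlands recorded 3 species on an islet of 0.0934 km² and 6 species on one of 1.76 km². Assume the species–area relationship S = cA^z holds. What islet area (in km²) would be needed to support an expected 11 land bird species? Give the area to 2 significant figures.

23 km²

z = ln(6/3) / ln(1.76/0.0934) = 0.6931 / 2.9362 = 0.2361
c = 3 / 0.0934^0.2361 = 3 / 0.5714 = 5.25
A = (11/5.25)^(1/0.2361) ⇒ ln A = ln(2.095)/0.2361 = 3.1329
A = e^3.1329 ≈ 22.94 km²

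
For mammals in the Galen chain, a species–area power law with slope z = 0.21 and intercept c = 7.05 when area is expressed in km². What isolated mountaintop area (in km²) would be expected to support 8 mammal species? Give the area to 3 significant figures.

8 = 7.05 × A^0.21  ⇒  A^0.21 = 8/7.05 = 1.135
ln A = ln(1.135) / 0.21 = 0.1264 / 0.21 = 0.6020
A = e^0.6020 ≈ 1.826 km²

1.83 km²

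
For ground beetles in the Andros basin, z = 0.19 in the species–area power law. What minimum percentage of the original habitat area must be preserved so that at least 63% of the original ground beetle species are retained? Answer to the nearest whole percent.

Need (A_new/A_old)^0.19 = 0.63, so A_new/A_old = 0.63^(1/0.19) = 0.63^5.263
ln(A_new/A_old) = ln 0.63 / 0.19 = -0.4620 / 0.19 = -2.4318
A_new/A_old = e^-2.4318 ≈ 0.08788

9%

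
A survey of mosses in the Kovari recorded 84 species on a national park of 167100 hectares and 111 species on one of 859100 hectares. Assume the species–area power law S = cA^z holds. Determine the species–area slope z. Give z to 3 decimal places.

0.170

Taking logs: ln S = ln c + z ln A, so z = (ln S₂ − ln S₁)/(ln A₂ − ln A₁).
z = ln(111/84) / ln(859100/167100) = ln(1.321) / ln(5.141) = 0.2787 / 1.6373 = 0.1702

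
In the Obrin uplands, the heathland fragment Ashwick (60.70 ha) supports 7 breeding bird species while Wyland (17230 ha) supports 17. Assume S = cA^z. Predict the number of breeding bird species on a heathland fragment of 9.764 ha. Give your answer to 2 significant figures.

5.3

z = ln(17/7) / ln(17230/60.7) = 0.8873 / 5.6485 = 0.1571
c = 7 / 60.7^0.1571 = 7 / 1.906 = 3.673
S₃ = 3.673 × 9.764^0.1571 = 3.673 × 1.43 ≈ 5.253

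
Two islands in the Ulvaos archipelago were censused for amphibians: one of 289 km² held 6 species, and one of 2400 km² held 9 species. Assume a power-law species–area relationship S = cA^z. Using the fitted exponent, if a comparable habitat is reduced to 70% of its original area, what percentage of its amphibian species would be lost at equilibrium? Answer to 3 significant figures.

6.60%

z = ln(9/6) / ln(2400/289) = 0.4055 / 2.1168 = 0.1915
S_new/S_old = (A_new/A_old)^z = 0.7^0.1915 = exp(0.1915 × -0.3567) = 0.934
Fraction lost = 1 − 0.934 = 0.06604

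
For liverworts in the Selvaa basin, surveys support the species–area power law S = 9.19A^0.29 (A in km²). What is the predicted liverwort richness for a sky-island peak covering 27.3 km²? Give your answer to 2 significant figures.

24

S = 9.19 × 27.3^0.29 = 9.19 × 2.609 ≈ 23.98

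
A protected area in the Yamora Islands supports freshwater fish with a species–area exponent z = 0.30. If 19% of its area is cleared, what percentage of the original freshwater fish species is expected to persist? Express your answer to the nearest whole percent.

S_new/S_old = (A_new/A_old)^z = 0.81^0.3
= exp(0.3 × ln 0.81) = exp(0.3 × -0.2107) = exp(-0.0632) ≈ 0.9387

94%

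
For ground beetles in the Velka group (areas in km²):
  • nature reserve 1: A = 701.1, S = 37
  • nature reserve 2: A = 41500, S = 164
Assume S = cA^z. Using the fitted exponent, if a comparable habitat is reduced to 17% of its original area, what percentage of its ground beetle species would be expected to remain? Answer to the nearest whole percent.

z = ln(164/37) / ln(41500/701.1) = 1.4889 / 4.0808 = 0.3649
S_new/S_old = (A_new/A_old)^z = 0.17^0.3649 = exp(0.3649 × -1.7720) = 0.5239

52%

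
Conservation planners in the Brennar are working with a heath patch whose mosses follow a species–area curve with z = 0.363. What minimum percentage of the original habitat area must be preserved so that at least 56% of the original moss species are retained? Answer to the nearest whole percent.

Need (A_new/A_old)^0.363 = 0.56, so A_new/A_old = 0.56^(1/0.363) = 0.56^2.755
ln(A_new/A_old) = ln 0.56 / 0.363 = -0.5798 / 0.363 = -1.5973
A_new/A_old = e^-1.5973 ≈ 0.2024

20%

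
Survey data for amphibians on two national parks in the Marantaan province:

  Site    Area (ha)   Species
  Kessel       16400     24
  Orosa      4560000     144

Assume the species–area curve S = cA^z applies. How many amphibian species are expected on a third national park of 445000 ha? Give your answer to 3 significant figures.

z = ln(144/24) / ln(4560000/16400) = 1.7918 / 5.6278 = 0.3184
c = 24 / 16400^0.3184 = 24 / 21.97 = 1.092
S₃ = 1.092 × 445000^0.3184 = 1.092 × 62.85 ≈ 68.65

68.6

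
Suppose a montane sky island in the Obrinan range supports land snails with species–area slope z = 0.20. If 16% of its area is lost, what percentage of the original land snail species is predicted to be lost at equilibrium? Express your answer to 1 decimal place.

S_new/S_old = (A_new/A_old)^z = 0.84^0.2
= exp(0.2 × ln 0.84) = exp(0.2 × -0.1744) = exp(-0.0349) ≈ 0.9657
Fraction lost = 1 − 0.9657 = 0.03427

3.4%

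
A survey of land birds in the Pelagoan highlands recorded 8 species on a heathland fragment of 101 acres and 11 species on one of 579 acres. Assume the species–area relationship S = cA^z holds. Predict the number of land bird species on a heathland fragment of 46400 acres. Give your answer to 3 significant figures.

z = ln(11/8) / ln(579/101) = 0.3185 / 1.7462 = 0.1824
c = 8 / 101^0.1824 = 8 / 2.32 = 3.448
S₃ = 3.448 × 46400^0.1824 = 3.448 × 7.096 ≈ 24.47

24.5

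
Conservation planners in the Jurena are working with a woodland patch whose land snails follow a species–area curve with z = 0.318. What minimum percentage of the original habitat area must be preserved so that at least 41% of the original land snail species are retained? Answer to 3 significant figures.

Need (A_new/A_old)^0.318 = 0.41, so A_new/A_old = 0.41^(1/0.318) = 0.41^3.145
ln(A_new/A_old) = ln 0.41 / 0.318 = -0.8916 / 0.318 = -2.8038
A_new/A_old = e^-2.8038 ≈ 0.06058

6.06%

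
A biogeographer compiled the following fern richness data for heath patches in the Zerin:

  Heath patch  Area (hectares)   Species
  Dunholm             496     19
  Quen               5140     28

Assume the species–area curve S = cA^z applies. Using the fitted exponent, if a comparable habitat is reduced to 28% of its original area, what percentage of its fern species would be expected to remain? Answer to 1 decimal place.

z = ln(28/19) / ln(5140/496) = 0.3878 / 2.3382 = 0.1658
S_new/S_old = (A_new/A_old)^z = 0.28^0.1658 = exp(0.1658 × -1.2730) = 0.8097

81.0%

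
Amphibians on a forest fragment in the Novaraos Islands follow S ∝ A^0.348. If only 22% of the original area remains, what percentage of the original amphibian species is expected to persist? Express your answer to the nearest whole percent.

S_new/S_old = (A_new/A_old)^z = 0.22^0.348
= exp(0.348 × ln 0.22) = exp(0.348 × -1.5141) = exp(-0.5269) ≈ 0.5904

59%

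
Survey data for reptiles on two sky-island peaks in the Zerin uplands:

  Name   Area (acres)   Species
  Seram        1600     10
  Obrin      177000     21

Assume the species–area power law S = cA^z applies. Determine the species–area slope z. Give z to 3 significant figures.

0.158

Taking logs: ln S = ln c + z ln A, so z = (ln S₂ − ln S₁)/(ln A₂ − ln A₁).
z = ln(21/10) / ln(177000/1600) = ln(2.1) / ln(110.6) = 0.7419 / 4.7061 = 0.1577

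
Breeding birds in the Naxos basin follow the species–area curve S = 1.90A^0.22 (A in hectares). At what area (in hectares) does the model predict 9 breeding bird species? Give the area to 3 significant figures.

1180 hectares

9 = 1.9 × A^0.22  ⇒  A^0.22 = 9/1.9 = 4.737
ln A = ln(4.737) / 0.22 = 1.5554 / 0.22 = 7.0699
A = e^7.0699 ≈ 1176 hectares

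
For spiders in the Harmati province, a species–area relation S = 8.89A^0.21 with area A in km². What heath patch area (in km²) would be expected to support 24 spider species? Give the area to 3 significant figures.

113 km²

24 = 8.89 × A^0.21  ⇒  A^0.21 = 24/8.89 = 2.7
ln A = ln(2.7) / 0.21 = 0.9931 / 0.21 = 4.7292
A = e^4.7292 ≈ 113.2 km²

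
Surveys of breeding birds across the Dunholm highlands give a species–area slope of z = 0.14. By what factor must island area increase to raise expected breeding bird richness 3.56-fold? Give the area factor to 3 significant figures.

8690

(A₂/A₁)^0.14 = 3.56, so A₂/A₁ = 3.56^(1/0.14) = 3.56^7.143
ln(A₂/A₁) = ln 3.56 / 0.14 = 1.2698 / 0.14 = 9.0697
A₂/A₁ = e^9.0697 ≈ 8688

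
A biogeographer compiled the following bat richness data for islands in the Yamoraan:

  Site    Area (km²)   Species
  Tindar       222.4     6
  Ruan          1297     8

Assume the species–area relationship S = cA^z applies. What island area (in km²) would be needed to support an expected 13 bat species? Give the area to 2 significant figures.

z = ln(8/6) / ln(1297/222.4) = 0.2877 / 1.7633 = 0.1631
c = 6 / 222.4^0.1631 = 6 / 2.415 = 2.484
A = (13/2.484)^(1/0.1631) ⇒ ln A = ln(5.233)/0.1631 = 10.1437
A = e^10.1437 ≈ 25430 km²

25000 km²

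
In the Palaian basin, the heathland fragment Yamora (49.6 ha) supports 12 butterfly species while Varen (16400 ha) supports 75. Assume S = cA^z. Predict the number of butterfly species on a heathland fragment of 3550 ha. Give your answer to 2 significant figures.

46

z = ln(75/12) / ln(16400/49.6) = 1.8326 / 5.8010 = 0.3159
c = 12 / 49.6^0.3159 = 12 / 3.433 = 3.496
S₃ = 3.496 × 3550^0.3159 = 3.496 × 13.23 ≈ 46.25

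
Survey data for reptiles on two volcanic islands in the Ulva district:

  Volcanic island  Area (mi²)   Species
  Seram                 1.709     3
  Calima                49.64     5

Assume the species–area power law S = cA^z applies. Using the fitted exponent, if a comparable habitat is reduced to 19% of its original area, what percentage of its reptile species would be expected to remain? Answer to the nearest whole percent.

78%

z = ln(5/3) / ln(49.64/1.709) = 0.5108 / 3.3689 = 0.1516
S_new/S_old = (A_new/A_old)^z = 0.19^0.1516 = exp(0.1516 × -1.6607) = 0.7774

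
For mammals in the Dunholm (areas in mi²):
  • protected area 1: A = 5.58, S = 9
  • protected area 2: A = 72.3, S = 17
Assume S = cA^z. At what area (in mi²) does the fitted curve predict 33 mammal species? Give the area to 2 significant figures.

1000 mi²

z = ln(17/9) / ln(72.3/5.58) = 0.6360 / 2.5616 = 0.2483
c = 9 / 5.58^0.2483 = 9 / 1.532 = 5.873
A = (33/5.873)^(1/0.2483) ⇒ ln A = ln(5.619)/0.2483 = 6.9524
A = e^6.9524 ≈ 1046 mi²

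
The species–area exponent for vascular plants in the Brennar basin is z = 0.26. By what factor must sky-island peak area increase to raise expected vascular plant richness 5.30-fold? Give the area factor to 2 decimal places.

(A₂/A₁)^0.26 = 5.3, so A₂/A₁ = 5.3^(1/0.26) = 5.3^3.846
ln(A₂/A₁) = ln 5.3 / 0.26 = 1.6677 / 0.26 = 6.4143
A₂/A₁ = e^6.4143 ≈ 610.5

610.49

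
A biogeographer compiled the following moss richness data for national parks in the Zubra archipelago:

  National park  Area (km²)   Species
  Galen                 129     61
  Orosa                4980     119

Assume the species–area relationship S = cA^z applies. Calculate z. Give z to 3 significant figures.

Taking logs: ln S = ln c + z ln A, so z = (ln S₂ − ln S₁)/(ln A₂ − ln A₁).
z = ln(119/61) / ln(4980/129) = ln(1.951) / ln(38.6) = 0.6682 / 3.6534 = 0.1829

0.183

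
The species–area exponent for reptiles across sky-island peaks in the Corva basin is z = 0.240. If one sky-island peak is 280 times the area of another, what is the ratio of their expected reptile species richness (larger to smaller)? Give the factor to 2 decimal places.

3.87

S₂/S₁ = (A₂/A₁)^z = 280^0.24
ln(S₂/S₁) = 0.24 × ln 280 = 0.24 × 5.6348 = 1.3523
S₂/S₁ = e^1.3523 ≈ 3.866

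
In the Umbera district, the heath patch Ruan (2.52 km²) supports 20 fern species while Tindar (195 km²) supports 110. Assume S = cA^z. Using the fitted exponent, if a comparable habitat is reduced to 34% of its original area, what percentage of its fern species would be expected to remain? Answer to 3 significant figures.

65.5%

z = ln(110/20) / ln(195/2.52) = 1.7047 / 4.3487 = 0.3920
S_new/S_old = (A_new/A_old)^z = 0.34^0.3920 = exp(0.3920 × -1.0788) = 0.6551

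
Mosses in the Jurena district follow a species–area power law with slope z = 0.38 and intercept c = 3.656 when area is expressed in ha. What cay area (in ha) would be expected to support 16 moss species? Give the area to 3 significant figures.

48.7 ha

16 = 3.656 × A^0.38  ⇒  A^0.38 = 16/3.656 = 4.376
ln A = ln(4.376) / 0.38 = 1.4762 / 0.38 = 3.8848
A = e^3.8848 ≈ 48.66 ha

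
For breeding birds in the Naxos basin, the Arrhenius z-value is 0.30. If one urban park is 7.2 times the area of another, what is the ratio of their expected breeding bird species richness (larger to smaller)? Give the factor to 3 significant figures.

S₂/S₁ = (A₂/A₁)^z = 7.2^0.3
ln(S₂/S₁) = 0.3 × ln 7.2 = 0.3 × 1.9741 = 0.5922
S₂/S₁ = e^0.5922 ≈ 1.808

1.81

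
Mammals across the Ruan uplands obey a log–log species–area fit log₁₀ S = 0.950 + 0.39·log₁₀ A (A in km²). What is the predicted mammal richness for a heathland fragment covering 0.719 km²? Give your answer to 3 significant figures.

7.84

S = 8.913 × 0.719^0.39
ln S = ln 8.913 + 0.39 × ln 0.719 = 2.1875 + 0.39 × -0.3299 = 2.0588
S = e^2.0588 ≈ 7.837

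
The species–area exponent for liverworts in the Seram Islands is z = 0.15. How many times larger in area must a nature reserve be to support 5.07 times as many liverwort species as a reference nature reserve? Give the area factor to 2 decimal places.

(A₂/A₁)^0.15 = 5.07, so A₂/A₁ = 5.07^(1/0.15) = 5.07^6.667
ln(A₂/A₁) = ln 5.07 / 0.15 = 1.6233 / 0.15 = 10.8223
A₂/A₁ = e^10.8223 ≈ 50125

50124.85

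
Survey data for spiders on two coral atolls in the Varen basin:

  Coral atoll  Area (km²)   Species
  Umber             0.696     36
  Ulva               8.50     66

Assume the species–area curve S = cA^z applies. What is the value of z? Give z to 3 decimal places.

Taking logs: ln S = ln c + z ln A, so z = (ln S₂ − ln S₁)/(ln A₂ − ln A₁).
z = ln(66/36) / ln(8.5/0.696) = ln(1.833) / ln(12.21) = 0.6061 / 2.5025 = 0.2422

0.242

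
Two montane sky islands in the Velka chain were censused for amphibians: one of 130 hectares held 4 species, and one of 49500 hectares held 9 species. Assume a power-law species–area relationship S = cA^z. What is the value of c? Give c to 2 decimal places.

z = ln(S₂/S₁) / ln(A₂/A₁) = ln(9/4) / ln(49500/130) = 0.8109 / 5.9422 = 0.1365
c = S₁ / A₁^z = 4 / 130^0.1365 = 4 / 1.943 = 2.059

2.06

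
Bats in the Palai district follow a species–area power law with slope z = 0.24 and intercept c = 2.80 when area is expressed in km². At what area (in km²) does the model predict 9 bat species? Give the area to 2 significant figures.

9 = 2.8 × A^0.24  ⇒  A^0.24 = 9/2.8 = 3.214
ln A = ln(3.214) / 0.24 = 1.1676 / 0.24 = 4.8650
A = e^4.8650 ≈ 129.7 km²

130 km²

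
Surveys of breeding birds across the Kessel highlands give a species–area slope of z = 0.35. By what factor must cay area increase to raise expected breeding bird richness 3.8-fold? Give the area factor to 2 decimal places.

(A₂/A₁)^0.35 = 3.8, so A₂/A₁ = 3.8^(1/0.35) = 3.8^2.857
ln(A₂/A₁) = ln 3.8 / 0.35 = 1.3350 / 0.35 = 3.8143
A₂/A₁ = e^3.8143 ≈ 45.34

45.34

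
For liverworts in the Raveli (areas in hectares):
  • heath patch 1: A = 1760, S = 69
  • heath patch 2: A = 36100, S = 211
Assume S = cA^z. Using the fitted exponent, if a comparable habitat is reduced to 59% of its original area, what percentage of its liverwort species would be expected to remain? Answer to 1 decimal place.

z = ln(211/69) / ln(36100/1760) = 1.1178 / 3.0210 = 0.3700
S_new/S_old = (A_new/A_old)^z = 0.59^0.3700 = exp(0.3700 × -0.5276) = 0.8227

82.3%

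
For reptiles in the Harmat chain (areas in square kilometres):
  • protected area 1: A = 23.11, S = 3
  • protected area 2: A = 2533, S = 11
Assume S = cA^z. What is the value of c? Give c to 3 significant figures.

z = ln(S₂/S₁) / ln(A₂/A₁) = ln(11/3) / ln(2533/23.11) = 1.2993 / 4.6969 = 0.2766
c = S₁ / A₁^z = 3 / 23.11^0.2766 = 3 / 2.384 = 1.259

1.26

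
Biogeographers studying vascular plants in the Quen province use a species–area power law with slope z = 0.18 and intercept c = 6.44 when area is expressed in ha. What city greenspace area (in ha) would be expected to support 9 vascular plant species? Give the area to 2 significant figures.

6.4 ha

9 = 6.44 × A^0.18  ⇒  A^0.18 = 9/6.44 = 1.398
ln A = ln(1.398) / 0.18 = 0.3347 / 0.18 = 1.8594
A = e^1.8594 ≈ 6.42 ha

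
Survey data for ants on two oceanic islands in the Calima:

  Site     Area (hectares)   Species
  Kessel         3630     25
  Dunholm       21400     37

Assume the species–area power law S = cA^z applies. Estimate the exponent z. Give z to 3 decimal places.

Taking logs: ln S = ln c + z ln A, so z = (ln S₂ − ln S₁)/(ln A₂ − ln A₁).
z = ln(37/25) / ln(21400/3630) = ln(1.48) / ln(5.895) = 0.3920 / 1.7742 = 0.2210

0.221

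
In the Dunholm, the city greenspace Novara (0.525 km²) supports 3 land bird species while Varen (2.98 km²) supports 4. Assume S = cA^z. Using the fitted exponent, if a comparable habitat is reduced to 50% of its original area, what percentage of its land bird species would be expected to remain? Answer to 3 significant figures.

89.2%

z = ln(4/3) / ln(2.98/0.525) = 0.2877 / 1.7363 = 0.1657
S_new/S_old = (A_new/A_old)^z = 0.5^0.1657 = exp(0.1657 × -0.6931) = 0.8915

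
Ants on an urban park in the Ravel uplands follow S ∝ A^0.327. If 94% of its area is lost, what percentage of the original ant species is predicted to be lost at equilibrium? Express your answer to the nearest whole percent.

60%

S_new/S_old = (A_new/A_old)^z = 0.06^0.327
= exp(0.327 × ln 0.06) = exp(0.327 × -2.8134) = exp(-0.9200) ≈ 0.3985
Fraction lost = 1 − 0.3985 = 0.6015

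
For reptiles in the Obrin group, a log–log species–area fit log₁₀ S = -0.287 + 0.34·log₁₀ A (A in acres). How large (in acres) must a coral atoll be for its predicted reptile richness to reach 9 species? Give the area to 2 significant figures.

4500 acres

9 = 0.5164 × A^0.34  ⇒  A^0.34 = 9/0.5164 = 17.43
ln A = ln(17.43) / 0.34 = 2.8581 / 0.34 = 8.4061
A = e^8.4061 ≈ 4474 acres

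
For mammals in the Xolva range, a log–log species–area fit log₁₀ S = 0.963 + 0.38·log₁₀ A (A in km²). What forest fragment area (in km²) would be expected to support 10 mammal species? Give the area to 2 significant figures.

10 = 9.183 × A^0.38  ⇒  A^0.38 = 10/9.183 = 1.089
ln A = ln(1.089) / 0.38 = 0.0852 / 0.38 = 0.2242
A = e^0.2242 ≈ 1.251 km²

1.3 km²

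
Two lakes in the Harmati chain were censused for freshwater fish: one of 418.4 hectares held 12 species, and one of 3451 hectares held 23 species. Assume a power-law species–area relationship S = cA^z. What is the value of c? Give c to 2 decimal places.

1.87

z = ln(S₂/S₁) / ln(A₂/A₁) = ln(23/12) / ln(3451/418.4) = 0.6506 / 2.1100 = 0.3083
c = S₁ / A₁^z = 12 / 418.4^0.3083 = 12 / 6.432 = 1.866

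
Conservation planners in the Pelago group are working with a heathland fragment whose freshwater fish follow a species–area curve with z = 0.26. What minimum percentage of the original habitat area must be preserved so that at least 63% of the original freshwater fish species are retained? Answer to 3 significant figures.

16.9%

Need (A_new/A_old)^0.26 = 0.63, so A_new/A_old = 0.63^(1/0.26) = 0.63^3.846
ln(A_new/A_old) = ln 0.63 / 0.26 = -0.4620 / 0.26 = -1.7771
A_new/A_old = e^-1.7771 ≈ 0.1691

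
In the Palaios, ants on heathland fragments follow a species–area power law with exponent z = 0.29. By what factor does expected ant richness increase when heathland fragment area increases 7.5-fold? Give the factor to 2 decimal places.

S₂/S₁ = (A₂/A₁)^z = 7.5^0.29
ln(S₂/S₁) = 0.29 × ln 7.5 = 0.29 × 2.0149 = 0.5843
S₂/S₁ = e^0.5843 ≈ 1.794

1.79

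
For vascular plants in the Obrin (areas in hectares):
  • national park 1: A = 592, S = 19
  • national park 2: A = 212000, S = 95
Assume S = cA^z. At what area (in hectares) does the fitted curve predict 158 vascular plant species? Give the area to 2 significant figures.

z = ln(95/19) / ln(212000/592) = 1.6094 / 5.8808 = 0.2737
c = 19 / 592^0.2737 = 19 / 5.737 = 3.312
A = (158/3.312)^(1/0.2737) ⇒ ln A = ln(47.71)/0.2737 = 14.1232
A = e^14.1232 ≈ 1360253 hectares

1400000 hectares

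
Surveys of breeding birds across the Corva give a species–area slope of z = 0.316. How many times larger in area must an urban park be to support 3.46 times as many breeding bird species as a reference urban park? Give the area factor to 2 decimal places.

50.81

(A₂/A₁)^0.316 = 3.46, so A₂/A₁ = 3.46^(1/0.316) = 3.46^3.165
ln(A₂/A₁) = ln 3.46 / 0.316 = 1.2413 / 0.316 = 3.9281
A₂/A₁ = e^3.9281 ≈ 50.81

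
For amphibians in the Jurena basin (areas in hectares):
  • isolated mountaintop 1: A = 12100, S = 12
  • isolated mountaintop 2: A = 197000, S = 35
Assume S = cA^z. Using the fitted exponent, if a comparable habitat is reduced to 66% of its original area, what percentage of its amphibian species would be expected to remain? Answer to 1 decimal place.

z = ln(35/12) / ln(197000/12100) = 1.0704 / 2.7900 = 0.3837
S_new/S_old = (A_new/A_old)^z = 0.66^0.3837 = exp(0.3837 × -0.4155) = 0.8526

85.3%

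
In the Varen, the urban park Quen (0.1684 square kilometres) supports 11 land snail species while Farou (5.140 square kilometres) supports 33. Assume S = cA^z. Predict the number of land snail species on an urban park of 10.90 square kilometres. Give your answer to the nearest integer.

42

z = ln(33/11) / ln(5.14/0.1684) = 1.0986 / 3.4185 = 0.3214
c = 11 / 0.1684^0.3214 = 11 / 0.5641 = 19.5
S₃ = 19.5 × 10.9^0.3214 = 19.5 × 2.155 ≈ 42.02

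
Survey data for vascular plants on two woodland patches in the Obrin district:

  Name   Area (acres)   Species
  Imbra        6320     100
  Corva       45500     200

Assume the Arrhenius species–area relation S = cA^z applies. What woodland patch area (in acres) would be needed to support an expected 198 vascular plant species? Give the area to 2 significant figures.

44000 acres

z = ln(200/100) / ln(45500/6320) = 0.6931 / 1.9740 = 0.3511
c = 100 / 6320^0.3511 = 100 / 21.61 = 4.628
A = (198/4.628)^(1/0.3511) ⇒ ln A = ln(42.78)/0.3511 = 10.6968
A = e^10.6968 ≈ 44216 acres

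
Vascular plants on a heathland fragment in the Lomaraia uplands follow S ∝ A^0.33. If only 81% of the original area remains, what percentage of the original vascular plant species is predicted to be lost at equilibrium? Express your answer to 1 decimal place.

6.7%

S_new/S_old = (A_new/A_old)^z = 0.81^0.33
= exp(0.33 × ln 0.81) = exp(0.33 × -0.2107) = exp(-0.0695) ≈ 0.9328
Fraction lost = 1 − 0.9328 = 0.06718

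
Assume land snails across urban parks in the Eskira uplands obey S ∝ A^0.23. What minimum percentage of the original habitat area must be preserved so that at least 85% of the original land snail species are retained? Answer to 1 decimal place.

Need (A_new/A_old)^0.23 = 0.85, so A_new/A_old = 0.85^(1/0.23) = 0.85^4.348
ln(A_new/A_old) = ln 0.85 / 0.23 = -0.1625 / 0.23 = -0.7066
A_new/A_old = e^-0.7066 ≈ 0.4933

49.3%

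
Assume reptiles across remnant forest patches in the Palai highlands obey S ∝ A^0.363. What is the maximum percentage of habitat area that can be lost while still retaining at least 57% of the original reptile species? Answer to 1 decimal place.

Need (A_new/A_old)^0.363 = 0.57, so A_new/A_old = 0.57^(1/0.363) = 0.57^2.755
ln(A_new/A_old) = ln 0.57 / 0.363 = -0.5621 / 0.363 = -1.5485
A_new/A_old = e^-1.5485 ≈ 0.2126
Fraction that can be lost = 1 − 0.2126 = 0.7874

78.7%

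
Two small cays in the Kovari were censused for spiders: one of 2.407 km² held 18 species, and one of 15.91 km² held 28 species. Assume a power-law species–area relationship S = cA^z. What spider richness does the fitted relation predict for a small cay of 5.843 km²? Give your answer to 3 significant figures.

z = ln(28/18) / ln(15.91/2.407) = 0.4418 / 1.8886 = 0.2340
c = 18 / 2.407^0.2340 = 18 / 1.228 = 14.66
S₃ = 14.66 × 5.843^0.2340 = 14.66 × 1.511 ≈ 22.15

22.2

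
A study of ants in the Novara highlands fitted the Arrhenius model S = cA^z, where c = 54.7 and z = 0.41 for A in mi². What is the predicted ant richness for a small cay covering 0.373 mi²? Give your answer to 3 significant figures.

S = 54.7 × 0.373^0.41
ln S = ln 54.7 + 0.41 × ln 0.373 = 4.0019 + 0.41 × -0.9862 = 3.5975
S = e^3.5975 ≈ 36.51

36.5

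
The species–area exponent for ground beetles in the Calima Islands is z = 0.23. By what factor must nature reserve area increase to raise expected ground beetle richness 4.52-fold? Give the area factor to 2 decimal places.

(A₂/A₁)^0.23 = 4.52, so A₂/A₁ = 4.52^(1/0.23) = 4.52^4.348
ln(A₂/A₁) = ln 4.52 / 0.23 = 1.5085 / 0.23 = 6.5587
A₂/A₁ = e^6.5587 ≈ 705.4

705.39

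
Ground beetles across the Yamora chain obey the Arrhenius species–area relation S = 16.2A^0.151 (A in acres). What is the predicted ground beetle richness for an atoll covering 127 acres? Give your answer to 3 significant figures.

33.7

S = 16.2 × 127^0.151 = 16.2 × 2.078 ≈ 33.67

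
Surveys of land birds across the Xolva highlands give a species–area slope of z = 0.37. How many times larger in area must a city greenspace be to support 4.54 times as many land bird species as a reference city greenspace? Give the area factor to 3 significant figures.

(A₂/A₁)^0.37 = 4.54, so A₂/A₁ = 4.54^(1/0.37) = 4.54^2.703
ln(A₂/A₁) = ln 4.54 / 0.37 = 1.5129 / 0.37 = 4.0890
A₂/A₁ = e^4.0890 ≈ 59.68

59.7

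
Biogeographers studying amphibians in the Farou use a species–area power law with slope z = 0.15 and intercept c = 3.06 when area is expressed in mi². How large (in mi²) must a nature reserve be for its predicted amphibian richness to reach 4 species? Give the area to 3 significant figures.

5.96 mi²

4 = 3.06 × A^0.15  ⇒  A^0.15 = 4/3.06 = 1.307
ln A = ln(1.307) / 0.15 = 0.2679 / 0.15 = 1.7859
A = e^1.7859 ≈ 5.965 mi²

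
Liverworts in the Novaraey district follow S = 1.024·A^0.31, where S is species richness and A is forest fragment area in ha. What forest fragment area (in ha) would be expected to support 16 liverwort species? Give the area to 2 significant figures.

7100 ha

16 = 1.024 × A^0.31  ⇒  A^0.31 = 16/1.024 = 15.62
ln A = ln(15.62) / 0.31 = 2.7489 / 0.31 = 8.8673
A = e^8.8673 ≈ 7096 ha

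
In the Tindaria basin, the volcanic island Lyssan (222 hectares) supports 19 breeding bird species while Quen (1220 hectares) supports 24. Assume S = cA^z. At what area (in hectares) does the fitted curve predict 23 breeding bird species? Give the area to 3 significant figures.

z = ln(24/19) / ln(1220/222) = 0.2336 / 1.7039 = 0.1371
c = 19 / 222^0.1371 = 19 / 2.097 = 9.059
A = (23/9.059)^(1/0.1371) ⇒ ln A = ln(2.539)/0.1371 = 6.7962
A = e^6.7962 ≈ 894.4 hectares

894 hectares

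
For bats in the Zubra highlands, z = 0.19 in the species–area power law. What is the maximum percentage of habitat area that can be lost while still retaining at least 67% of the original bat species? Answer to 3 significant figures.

87.8%

Need (A_new/A_old)^0.19 = 0.67, so A_new/A_old = 0.67^(1/0.19) = 0.67^5.263
ln(A_new/A_old) = ln 0.67 / 0.19 = -0.4005 / 0.19 = -2.1078
A_new/A_old = e^-2.1078 ≈ 0.1215
Fraction that can be lost = 1 − 0.1215 = 0.8785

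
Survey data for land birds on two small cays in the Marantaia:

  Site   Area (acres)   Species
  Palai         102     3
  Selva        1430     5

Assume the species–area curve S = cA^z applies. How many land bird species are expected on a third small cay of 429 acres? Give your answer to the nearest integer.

4

z = ln(5/3) / ln(1430/102) = 0.5108 / 2.6405 = 0.1935
c = 3 / 102^0.1935 = 3 / 2.447 = 1.226
S₃ = 1.226 × 429^0.1935 = 1.226 × 3.231 ≈ 3.961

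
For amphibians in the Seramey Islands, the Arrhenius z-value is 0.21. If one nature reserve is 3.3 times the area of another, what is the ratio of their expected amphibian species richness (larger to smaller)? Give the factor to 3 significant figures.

S₂/S₁ = (A₂/A₁)^z = 3.3^0.21
ln(S₂/S₁) = 0.21 × ln 3.3 = 0.21 × 1.1939 = 0.2507
S₂/S₁ = e^0.2507 ≈ 1.285

1.28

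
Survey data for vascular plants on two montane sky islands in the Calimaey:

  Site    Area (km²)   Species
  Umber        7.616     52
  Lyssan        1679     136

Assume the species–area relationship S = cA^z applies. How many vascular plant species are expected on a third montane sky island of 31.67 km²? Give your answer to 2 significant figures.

67

z = ln(136/52) / ln(1679/7.616) = 0.9614 / 5.3957 = 0.1782
c = 52 / 7.616^0.1782 = 52 / 1.436 = 36.22
S₃ = 36.22 × 31.67^0.1782 = 36.22 × 1.851 ≈ 67.03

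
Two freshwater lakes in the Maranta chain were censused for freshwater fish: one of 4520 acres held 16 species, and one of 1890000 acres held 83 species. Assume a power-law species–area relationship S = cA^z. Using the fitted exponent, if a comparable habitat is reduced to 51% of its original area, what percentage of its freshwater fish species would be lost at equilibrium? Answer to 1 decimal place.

16.8%

z = ln(83/16) / ln(1890000/4520) = 1.6463 / 6.0358 = 0.2727
S_new/S_old = (A_new/A_old)^z = 0.51^0.2727 = exp(0.2727 × -0.6733) = 0.8322
Fraction lost = 1 − 0.8322 = 0.1678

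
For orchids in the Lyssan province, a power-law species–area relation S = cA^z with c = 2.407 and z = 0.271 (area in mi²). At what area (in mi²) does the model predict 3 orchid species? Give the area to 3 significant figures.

2.25 mi²

3 = 2.407 × A^0.271  ⇒  A^0.271 = 3/2.407 = 1.246
ln A = ln(1.246) / 0.271 = 0.2202 / 0.271 = 0.8127
A = e^0.8127 ≈ 2.254 mi²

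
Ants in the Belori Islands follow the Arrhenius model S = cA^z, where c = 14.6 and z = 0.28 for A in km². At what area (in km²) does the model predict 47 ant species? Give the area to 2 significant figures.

47 = 14.6 × A^0.28  ⇒  A^0.28 = 47/14.6 = 3.219
ln A = ln(3.219) / 0.28 = 1.1691 / 0.28 = 4.1755
A = e^4.1755 ≈ 65.07 km²

65 km²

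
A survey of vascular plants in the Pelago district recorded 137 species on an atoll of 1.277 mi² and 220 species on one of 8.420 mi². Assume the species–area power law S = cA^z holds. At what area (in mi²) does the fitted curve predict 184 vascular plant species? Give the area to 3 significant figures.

z = ln(220/137) / ln(8.42/1.277) = 0.4736 / 1.8861 = 0.2511
c = 137 / 1.277^0.2511 = 137 / 1.063 = 128.8
A = (184/128.8)^(1/0.2511) ⇒ ln A = ln(1.428)/0.2511 = 1.4190
A = e^1.4190 ≈ 4.133 mi²

4.13 mi²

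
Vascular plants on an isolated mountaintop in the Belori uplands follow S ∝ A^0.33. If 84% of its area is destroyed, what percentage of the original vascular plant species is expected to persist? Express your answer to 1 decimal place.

54.6%

S_new/S_old = (A_new/A_old)^z = 0.16^0.33
= exp(0.33 × ln 0.16) = exp(0.33 × -1.8326) = exp(-0.6048) ≈ 0.5462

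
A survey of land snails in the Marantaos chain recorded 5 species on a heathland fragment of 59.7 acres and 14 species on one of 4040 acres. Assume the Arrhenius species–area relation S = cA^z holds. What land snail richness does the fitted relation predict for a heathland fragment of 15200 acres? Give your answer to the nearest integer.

z = ln(14/5) / ln(4040/59.7) = 1.0296 / 4.2147 = 0.2443
c = 5 / 59.7^0.2443 = 5 / 2.716 = 1.841
S₃ = 1.841 × 15200^0.2443 = 1.841 × 10.51 ≈ 19.35

19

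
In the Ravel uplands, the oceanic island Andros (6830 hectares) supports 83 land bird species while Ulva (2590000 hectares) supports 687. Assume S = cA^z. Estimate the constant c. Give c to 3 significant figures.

3.58

z = ln(S₂/S₁) / ln(A₂/A₁) = ln(687/83) / ln(2590000/6830) = 2.1135 / 5.9381 = 0.3559
c = S₁ / A₁^z = 83 / 6830^0.3559 = 83 / 23.16 = 3.584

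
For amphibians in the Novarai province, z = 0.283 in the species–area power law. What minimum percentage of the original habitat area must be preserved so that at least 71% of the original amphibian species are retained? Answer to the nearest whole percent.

Need (A_new/A_old)^0.283 = 0.71, so A_new/A_old = 0.71^(1/0.283) = 0.71^3.534
ln(A_new/A_old) = ln 0.71 / 0.283 = -0.3425 / 0.283 = -1.2102
A_new/A_old = e^-1.2102 ≈ 0.2981

30%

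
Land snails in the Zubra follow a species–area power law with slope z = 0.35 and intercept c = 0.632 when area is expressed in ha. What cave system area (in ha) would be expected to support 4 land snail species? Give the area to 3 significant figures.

4 = 0.632 × A^0.35  ⇒  A^0.35 = 4/0.632 = 6.329
ln A = ln(6.329) / 0.35 = 1.8452 / 0.35 = 5.2719
A = e^5.2719 ≈ 194.8 ha

195 ha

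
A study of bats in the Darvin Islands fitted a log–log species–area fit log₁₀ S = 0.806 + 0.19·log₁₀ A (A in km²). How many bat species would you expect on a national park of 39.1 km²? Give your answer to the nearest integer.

S = 6.397 × 39.1^0.19 = 6.397 × 2.007 ≈ 12.84

13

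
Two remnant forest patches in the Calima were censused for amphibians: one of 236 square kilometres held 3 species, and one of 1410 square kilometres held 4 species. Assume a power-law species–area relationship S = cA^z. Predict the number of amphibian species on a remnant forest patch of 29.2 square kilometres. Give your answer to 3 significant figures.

z = ln(4/3) / ln(1410/236) = 0.2877 / 1.7875 = 0.1609
c = 3 / 236^0.1609 = 3 / 2.409 = 1.245
S₃ = 1.245 × 29.2^0.1609 = 1.245 × 1.721 ≈ 2.143

2.14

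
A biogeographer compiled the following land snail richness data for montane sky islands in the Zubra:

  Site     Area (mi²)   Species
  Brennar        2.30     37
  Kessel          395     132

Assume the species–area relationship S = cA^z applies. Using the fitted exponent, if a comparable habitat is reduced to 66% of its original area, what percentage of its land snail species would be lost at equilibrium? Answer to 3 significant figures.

z = ln(132/37) / ln(395/2.3) = 1.2719 / 5.1460 = 0.2472
S_new/S_old = (A_new/A_old)^z = 0.66^0.2472 = exp(0.2472 × -0.4155) = 0.9024
Fraction lost = 1 − 0.9024 = 0.0976

9.76%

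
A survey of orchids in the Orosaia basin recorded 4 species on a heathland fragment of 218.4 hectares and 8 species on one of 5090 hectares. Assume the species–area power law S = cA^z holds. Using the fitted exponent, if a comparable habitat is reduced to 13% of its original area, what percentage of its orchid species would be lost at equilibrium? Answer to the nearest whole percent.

36%

z = ln(8/4) / ln(5090/218.4) = 0.6931 / 3.1487 = 0.2201
S_new/S_old = (A_new/A_old)^z = 0.13^0.2201 = exp(0.2201 × -2.0402) = 0.6382
Fraction lost = 1 − 0.6382 = 0.3618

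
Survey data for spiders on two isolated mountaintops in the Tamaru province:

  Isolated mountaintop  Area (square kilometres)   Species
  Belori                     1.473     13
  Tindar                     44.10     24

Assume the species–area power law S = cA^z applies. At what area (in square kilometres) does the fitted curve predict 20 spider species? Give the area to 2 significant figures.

16 square kilometres

z = ln(24/13) / ln(44.1/1.473) = 0.6131 / 3.3992 = 0.1804
c = 13 / 1.473^0.1804 = 13 / 1.072 = 12.12
A = (20/12.12)^(1/0.1804) ⇒ ln A = ln(1.65)/0.1804 = 2.7756
A = e^2.7756 ≈ 16.05 square kilometres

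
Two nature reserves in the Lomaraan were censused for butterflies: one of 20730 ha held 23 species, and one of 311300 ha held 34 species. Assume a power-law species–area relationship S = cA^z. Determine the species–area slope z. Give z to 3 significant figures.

0.144

Taking logs: ln S = ln c + z ln A, so z = (ln S₂ − ln S₁)/(ln A₂ − ln A₁).
z = ln(34/23) / ln(311300/20730) = ln(1.478) / ln(15.02) = 0.3909 / 2.7092 = 0.1443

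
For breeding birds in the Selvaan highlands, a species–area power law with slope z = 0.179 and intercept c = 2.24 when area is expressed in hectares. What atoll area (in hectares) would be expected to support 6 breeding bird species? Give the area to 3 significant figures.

6 = 2.24 × A^0.179  ⇒  A^0.179 = 6/2.24 = 2.679
ln A = ln(2.679) / 0.179 = 0.9853 / 0.179 = 5.5044
A = e^5.5044 ≈ 245.8 hectares

246 hectares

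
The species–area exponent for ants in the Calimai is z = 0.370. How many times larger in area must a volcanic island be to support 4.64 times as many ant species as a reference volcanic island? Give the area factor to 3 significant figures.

63.3

(A₂/A₁)^0.37 = 4.64, so A₂/A₁ = 4.64^(1/0.37) = 4.64^2.703
ln(A₂/A₁) = ln 4.64 / 0.37 = 1.5347 / 0.37 = 4.1479
A₂/A₁ = e^4.1479 ≈ 63.3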